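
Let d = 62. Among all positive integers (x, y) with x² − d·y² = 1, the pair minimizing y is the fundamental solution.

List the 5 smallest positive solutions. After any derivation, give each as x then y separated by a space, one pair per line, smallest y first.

63 8
7937 1008
999999 127000
125991937 16000992
15873984063 2015997992

√62 = [7; 1,6,1,14, …], period ℓ=4 (even) → k=3
a_0=7:  p_0=7·1+0=7,  q_0=7·0+1=1
a_1=1:  p_1=1·7+1=8,  q_1=1·1+0=1
a_2=6:  p_2=6·8+7=55,  q_2=6·1+1=7
a_3=1:  p_3=1·55+8=63,  q_3=1·7+1=8
→ (63, 8).  Check: 63²=3969, 62·8²=3968, difference 1.
k=2:  x_2 = 63·63+62·8·8 = 7937,  y_2 = 63·8+8·63 = 1008
k=3:  x_3 = 63·7937+62·8·1008 = 999999,  y_3 = 63·1008+8·7937 = 127000
k=4:  x_4 = 63·999999+62·8·127000 = 125991937,  y_4 = 63·127000+8·999999 = 16000992
k=5:  x_5 = 63·125991937+62·8·16000992 = 15873984063,  y_5 = 63·16000992+8·125991937 = 2015997992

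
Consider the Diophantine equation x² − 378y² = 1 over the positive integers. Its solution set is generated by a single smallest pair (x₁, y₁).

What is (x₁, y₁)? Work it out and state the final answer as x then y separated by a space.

8749 450

√378 = [19; 2,3,1,4,1,3,2,38, …], period ℓ=8 (even) → k=7
step 0: (19, 1)  from 19·(1,0) + (0,1)
step 1: (39, 2)  from 2·(19,1) + (1,0)
step 2: (136, 7)  from 3·(39,2) + (19,1)
step 3: (175, 9)  from 1·(136,7) + (39,2)
step 4: (836, 43)  from 4·(175,9) + (136,7)
step 5: (1011, 52)  from 1·(836,43) + (175,9)
step 6: (3869, 199)  from 3·(1011,52) + (836,43)
step 7: (8749, 450)  from 2·(3869,199) + (1011,52)
(x₁, y₁) = (8749, 450);  8749² − 378·450² = 1 ✓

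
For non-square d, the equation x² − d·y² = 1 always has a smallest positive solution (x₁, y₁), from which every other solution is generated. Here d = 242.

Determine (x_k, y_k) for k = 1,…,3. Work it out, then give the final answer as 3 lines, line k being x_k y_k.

19601 1260
768398401 49394520
30122754096401 1936363971780

√242 = [15; 1,1,3,1,14,1,3,1,1,30, …], period ℓ=10 (even) → k=9
i=0: a=15 ⇒ p=15, q=1
i=1: a=1 ⇒ p=16, q=1
i=2: a=1 ⇒ p=31, q=2
…
i=5: a=14 ⇒ p=2069, q=133
i=6: a=1 ⇒ p=2209, q=142
…
i=8: a=1 ⇒ p=10905, q=701
i=9: a=1 ⇒ p=19601, q=1260
fundamental: x₁=19601, y₁=1260  (since 384199201 − 242·1587600 = 1)
k=2:  x_2 = 19601·19601+242·1260·1260 = 768398401,  y_2 = 19601·1260+1260·19601 = 49394520
k=3:  x_3 = 19601·768398401+242·1260·49394520 = 30122754096401,  y_3 = 19601·49394520+1260·768398401 = 1936363971780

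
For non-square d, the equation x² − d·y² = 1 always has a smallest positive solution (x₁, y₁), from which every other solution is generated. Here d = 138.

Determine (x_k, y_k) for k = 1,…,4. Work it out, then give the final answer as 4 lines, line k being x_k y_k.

d=138: √d = [11; 1,2,1,22] (ℓ=4, even), read p_3/q_3
a_0=11:  p_0=11·1+0=11,  q_0=11·0+1=1
…
a_2=2:  p_2=2·12+11=35,  q_2=2·1+1=3
a_3=1:  p_3=1·35+12=47,  q_3=1·3+1=4
(x₁, y₁) = (47, 4);  47² − 138·4² = 1 ✓
(47+4√138)^2 = 4417 + 376√138
(47+4√138)^3 = 415151 + 35340√138
(47+4√138)^4 = 39019777 + 3321584√138

47 4
4417 376
415151 35340
39019777 3321584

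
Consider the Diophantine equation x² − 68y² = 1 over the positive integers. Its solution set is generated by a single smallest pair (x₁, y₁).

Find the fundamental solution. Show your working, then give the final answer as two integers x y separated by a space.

[8; 4,16] for √68; ℓ=2 ⇒ convergent index 1
a_0=8:  p_0=8·1+0=8,  q_0=8·0+1=1
a_1=4:  p_1=4·8+1=33,  q_1=4·1+0=4
fundamental: x₁=33, y₁=4  (since 1089 − 68·16 = 1)

33 4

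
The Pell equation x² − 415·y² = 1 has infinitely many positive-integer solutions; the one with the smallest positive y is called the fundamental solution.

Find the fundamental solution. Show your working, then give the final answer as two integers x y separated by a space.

18412804 903849

[20; 2,1,2,4,6,…,1,2,40] for √415; ℓ=16 ⇒ convergent index 15
a_0=20:  p_0=20·1+0=20,  q_0=20·0+1=1
…
a_2=1:  p_2=1·41+20=61,  q_2=1·2+1=3
…
a_4=4:  p_4=4·163+61=713,  q_4=4·8+3=35
a_5=6:  p_5=6·713+163=4441,  q_5=6·35+8=218
…
a_7=1:  p_7=1·5154+4441=9595,  q_7=1·253+218=471
a_8=3:  p_8=3·9595+5154=33939,  q_8=3·471+253=1666
…
a_10=1:  p_10=1·43534+33939=77473,  q_10=1·2137+1666=3803
a_11=6:  p_11=6·77473+43534=508372,  q_11=6·3803+2137=24955
a_12=4:  p_12=4·508372+77473=2110961,  q_12=4·24955+3803=103623
a_13=2:  p_13=2·2110961+508372=4730294,  q_13=2·103623+24955=232201
a_14=1:  p_14=1·4730294+2110961=6841255,  q_14=1·232201+103623=335824
a_15=2:  p_15=2·6841255+4730294=18412804,  q_15=2·335824+232201=903849
fundamental: x₁=18412804, y₁=903849  (since 339031351142416 − 415·816943014801 = 1)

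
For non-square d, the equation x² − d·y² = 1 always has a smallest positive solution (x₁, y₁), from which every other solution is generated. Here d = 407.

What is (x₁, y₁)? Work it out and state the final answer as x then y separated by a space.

√407 = [20; 5,1,2,1,5,40, …], period ℓ=6 (even) → k=5
i=0: a=20 ⇒ p=20, q=1
…
i=4: a=1 ⇒ p=464, q=23
i=5: a=5 ⇒ p=2663, q=132
→ (2663, 132).  Check: 2663²=7091569, 407·132²=7091568, difference 1.

2663 132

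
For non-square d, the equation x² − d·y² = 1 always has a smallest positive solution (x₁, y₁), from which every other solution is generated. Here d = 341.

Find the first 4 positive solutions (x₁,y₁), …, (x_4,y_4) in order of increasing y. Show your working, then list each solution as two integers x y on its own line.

d=341: √d = [18; 2,6,1,8,2,…,6,2,36] (ℓ=14, even), read p_13/q_13
step 0: (18, 1)  from 18·(1,0) + (0,1)
…
step 4: (2456, 133)  from 8·(277,15) + (240,13)
…
step 6: (7645, 414)  from 1·(5189,281) + (2456,133)
…
step 12: (4953942, 268271)  from 6·(718667,38918) + (641940,34763)
step 13: (10626551, 575460)  from 2·(4953942,268271) + (718667,38918)
(x₁, y₁) = (10626551, 575460);  10626551² − 341·575460² = 1 ✓
k=2:  x_2 = 10626551·10626551+341·575460·575460 = 225847172311201,  y_2 = 10626551·575460+575460·10626551 = 12230310076920
k=3:  x_3 = 10626551·225847172311201+341·575460·12230310076920 = 4799952989541519968951,  y_3 = 10626551·12230310076920+575460·225847172311201 = 259932027556408030380
k=4:  x_4 = 10626551·4799952989541519968951+341·575460·259932027556408030380 = 102013890481930631287980124801,  y_4 = 10626551·259932027556408030380+575460·4799952989541519968951 = 5524361894723138392975161840

10626551 575460
225847172311201 12230310076920
4799952989541519968951 259932027556408030380
102013890481930631287980124801 5524361894723138392975161840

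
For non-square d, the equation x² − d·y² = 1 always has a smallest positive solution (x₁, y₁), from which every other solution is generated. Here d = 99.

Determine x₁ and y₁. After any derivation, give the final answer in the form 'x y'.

√99 = [9; 1,18, …], period ℓ=2 (even) → k=1
i=0: a=9 ⇒ p=9, q=1
i=1: a=1 ⇒ p=10, q=1
→ (10, 1).  Check: 10²=100, 99·1²=99, difference 1.

10 1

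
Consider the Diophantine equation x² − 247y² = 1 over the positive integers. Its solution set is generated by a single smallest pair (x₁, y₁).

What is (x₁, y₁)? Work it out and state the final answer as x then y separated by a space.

85292 5427

d=247: √d = [15; 1,2,1,1,9,1,9,1,1,2,1,30] (ℓ=12, even), read p_11/q_11
a_0=15:  p_0=15·1+0=15,  q_0=15·0+1=1
a_1=1:  p_1=1·15+1=16,  q_1=1·1+0=1
…
a_3=1:  p_3=1·47+16=63,  q_3=1·3+1=4
a_4=1:  p_4=1·63+47=110,  q_4=1·4+3=7
a_5=9:  p_5=9·110+63=1053,  q_5=9·7+4=67
…
a_7=9:  p_7=9·1163+1053=11520,  q_7=9·74+67=733
a_8=1:  p_8=1·11520+1163=12683,  q_8=1·733+74=807
a_9=1:  p_9=1·12683+11520=24203,  q_9=1·807+733=1540
a_10=2:  p_10=2·24203+12683=61089,  q_10=2·1540+807=3887
a_11=1:  p_11=1·61089+24203=85292,  q_11=1·3887+1540=5427
fundamental: x₁=85292, y₁=5427  (since 7274725264 − 247·29452329 = 1)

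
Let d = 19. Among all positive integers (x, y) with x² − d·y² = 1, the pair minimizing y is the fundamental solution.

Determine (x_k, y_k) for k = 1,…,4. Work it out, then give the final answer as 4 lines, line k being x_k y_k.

[4; 2,1,3,1,2,8] for √19; ℓ=6 ⇒ convergent index 5
k=0  a_k=4  p_k/q_k = 4/1
…
k=3  a_k=3  p_k/q_k = 48/11
k=4  a_k=1  p_k/q_k = 61/14
k=5  a_k=2  p_k/q_k = 170/39
(x₁, y₁) = (170, 39);  170² − 19·39² = 1 ✓
(170+39√19)^2 = 57799 + 13260√19
(170+39√19)^3 = 19651490 + 4508361√19
(170+39√19)^4 = 6681448801 + 1532829480√19

170 39
57799 13260
19651490 4508361
6681448801 1532829480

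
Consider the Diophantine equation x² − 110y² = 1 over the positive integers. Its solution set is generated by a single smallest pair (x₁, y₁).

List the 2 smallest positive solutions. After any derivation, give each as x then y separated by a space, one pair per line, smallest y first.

√110 = [10; 2,20, …], period ℓ=2 (even) → k=1
step 0: (10, 1)  from 10·(1,0) + (0,1)
step 1: (21, 2)  from 2·(10,1) + (1,0)
fundamental: x₁=21, y₁=2  (since 441 − 110·4 = 1)
k=2:  x_2 = 21·21+110·2·2 = 881,  y_2 = 21·2+2·21 = 84

21 2
881 84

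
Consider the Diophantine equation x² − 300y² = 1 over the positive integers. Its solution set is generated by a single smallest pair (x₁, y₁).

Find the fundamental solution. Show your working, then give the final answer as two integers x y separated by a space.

1351 78

[17; 3,8,3,34] for √300; ℓ=4 ⇒ convergent index 3
a_0=17:  p_0=17·1+0=17,  q_0=17·0+1=1
a_1=3:  p_1=3·17+1=52,  q_1=3·1+0=3
a_2=8:  p_2=8·52+17=433,  q_2=8·3+1=25
a_3=3:  p_3=3·433+52=1351,  q_3=3·25+3=78
(x₁, y₁) = (1351, 78);  1351² − 300·78² = 1 ✓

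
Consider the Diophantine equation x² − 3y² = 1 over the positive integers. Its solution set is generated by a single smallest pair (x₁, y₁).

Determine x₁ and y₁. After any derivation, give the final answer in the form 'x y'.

2 1

√3 → a₀=1, period (1,2); ℓ=2 even so k=1
k=0  a_k=1  p_k/q_k = 1/1
k=1  a_k=1  p_k/q_k = 2/1
fundamental: x₁=2, y₁=1  (since 4 − 3·1 = 1)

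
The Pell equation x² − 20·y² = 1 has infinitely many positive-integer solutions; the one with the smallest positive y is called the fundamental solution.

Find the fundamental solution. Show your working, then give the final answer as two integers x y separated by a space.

9 2

d=20: √d = [4; 2,8] (ℓ=2, even), read p_1/q_1
a_0=4:  p_0=4·1+0=4,  q_0=4·0+1=1
a_1=2:  p_1=2·4+1=9,  q_1=2·1+0=2
→ (9, 2).  Check: 9²=81, 20·2²=80, difference 1.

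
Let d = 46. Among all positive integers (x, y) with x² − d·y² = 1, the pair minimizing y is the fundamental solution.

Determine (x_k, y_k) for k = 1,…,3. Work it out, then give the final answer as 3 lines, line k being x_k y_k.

24335 3588
1184384449 174627960
57643991108495 8499142809612

√46 → a₀=6, period (1,3,1,1,2,6,2,1,1,3,1,12); ℓ=12 even so k=11
k=0  a_k=6  p_k/q_k = 6/1
k=1  a_k=1  p_k/q_k = 7/1
k=2  a_k=3  p_k/q_k = 27/4
…
k=5  a_k=2  p_k/q_k = 156/23
k=6  a_k=6  p_k/q_k = 997/147
…
k=8  a_k=1  p_k/q_k = 3147/464
…
k=10  a_k=3  p_k/q_k = 19038/2807
k=11  a_k=1  p_k/q_k = 24335/3588
(x₁, y₁) = (24335, 3588);  24335² − 46·3588² = 1 ✓
k=2:  x_2 = 24335·24335+46·3588·3588 = 1184384449,  y_2 = 24335·3588+3588·24335 = 174627960
k=3:  x_3 = 24335·1184384449+46·3588·174627960 = 57643991108495,  y_3 = 24335·174627960+3588·1184384449 = 8499142809612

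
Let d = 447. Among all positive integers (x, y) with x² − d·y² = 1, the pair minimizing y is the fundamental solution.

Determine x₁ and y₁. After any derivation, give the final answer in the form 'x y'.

148 7

√447 = [21; 7,42, …], period ℓ=2 (even) → k=1
k=0  a_k=21  p_k/q_k = 21/1
k=1  a_k=7  p_k/q_k = 148/7
fundamental: x₁=148, y₁=7  (since 21904 − 447·49 = 1)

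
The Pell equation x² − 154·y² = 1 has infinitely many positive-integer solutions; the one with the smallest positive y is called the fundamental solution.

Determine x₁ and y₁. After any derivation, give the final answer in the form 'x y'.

√154 = [12; 2,2,3,1,2,1,3,2,2,24, …], period ℓ=10 (even) → k=9
a_0=12:  p_0=12·1+0=12,  q_0=12·0+1=1
…
a_3=3:  p_3=3·62+25=211,  q_3=3·5+2=17
…
a_5=2:  p_5=2·273+211=757,  q_5=2·22+17=61
…
a_7=3:  p_7=3·1030+757=3847,  q_7=3·83+61=310
a_8=2:  p_8=2·3847+1030=8724,  q_8=2·310+83=703
a_9=2:  p_9=2·8724+3847=21295,  q_9=2·703+310=1716
(x₁, y₁) = (21295, 1716);  21295² − 154·1716² = 1 ✓

21295 1716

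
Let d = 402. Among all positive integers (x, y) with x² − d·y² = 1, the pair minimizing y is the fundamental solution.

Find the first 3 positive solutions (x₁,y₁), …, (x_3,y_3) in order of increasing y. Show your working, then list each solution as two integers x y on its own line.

√402 → a₀=20, period (20,40); ℓ=2 even so k=1
step 0: (20, 1)  from 20·(1,0) + (0,1)
step 1: (401, 20)  from 20·(20,1) + (1,0)
(x₁, y₁) = (401, 20);  401² − 402·20² = 1 ✓
(401+20√402)^2 = 321601 + 16040√402
(401+20√402)^3 = 257923601 + 12864060√402

401 20
321601 16040
257923601 12864060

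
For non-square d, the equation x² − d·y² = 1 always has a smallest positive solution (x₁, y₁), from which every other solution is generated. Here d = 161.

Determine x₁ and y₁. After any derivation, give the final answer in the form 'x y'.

11775 928

d=161: √d = [12; 1,2,4,1,2,1,4,2,1,24] (ℓ=10, even), read p_9/q_9
k=0  a_k=12  p_k/q_k = 12/1
k=1  a_k=1  p_k/q_k = 13/1
…
k=3  a_k=4  p_k/q_k = 165/13
k=4  a_k=1  p_k/q_k = 203/16
…
k=7  a_k=4  p_k/q_k = 3667/289
k=8  a_k=2  p_k/q_k = 8108/639
k=9  a_k=1  p_k/q_k = 11775/928
(x₁, y₁) = (11775, 928);  11775² − 161·928² = 1 ✓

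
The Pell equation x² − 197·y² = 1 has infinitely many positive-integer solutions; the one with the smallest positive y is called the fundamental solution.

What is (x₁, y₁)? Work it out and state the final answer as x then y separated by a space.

393 28

d=197: √d = [14; 28] (ℓ=1, odd), read p_1/q_1
i=0: a=14 ⇒ p=14, q=1
i=1: a=28 ⇒ p=393, q=28
(x₁, y₁) = (393, 28);  393² − 197·28² = 1 ✓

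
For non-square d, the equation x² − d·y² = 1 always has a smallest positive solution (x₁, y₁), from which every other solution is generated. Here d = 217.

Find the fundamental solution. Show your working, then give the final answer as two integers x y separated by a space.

d=217: √d = [14; 1,2,1,2,1,…,2,1,28] (ℓ=16, even), read p_15/q_15
i=0: a=14 ⇒ p=14, q=1
…
i=2: a=2 ⇒ p=44, q=3
…
i=4: a=2 ⇒ p=162, q=11
…
i=13: a=1 ⇒ p=1034361, q=70217
i=14: a=2 ⇒ p=2809702, q=190735
i=15: a=1 ⇒ p=3844063, q=260952
→ (3844063, 260952).  Check: 3844063²=14776820347969, 217·260952²=14776820347968, difference 1.

3844063 260952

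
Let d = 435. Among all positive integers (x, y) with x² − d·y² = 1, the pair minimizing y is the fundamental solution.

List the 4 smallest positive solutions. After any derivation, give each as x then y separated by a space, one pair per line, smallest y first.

146 7
42631 2044
12448106 596841
3634804321 174275528

[20; 1,5,1,40] for √435; ℓ=4 ⇒ convergent index 3
step 0: (20, 1)  from 20·(1,0) + (0,1)
step 1: (21, 1)  from 1·(20,1) + (1,0)
step 2: (125, 6)  from 5·(21,1) + (20,1)
step 3: (146, 7)  from 1·(125,6) + (21,1)
fundamental: x₁=146, y₁=7  (since 21316 − 435·49 = 1)
k=2:  x_2 = 146·146+435·7·7 = 42631,  y_2 = 146·7+7·146 = 2044
k=3:  x_3 = 146·42631+435·7·2044 = 12448106,  y_3 = 146·2044+7·42631 = 596841
k=4:  x_4 = 146·12448106+435·7·596841 = 3634804321,  y_4 = 146·596841+7·12448106 = 174275528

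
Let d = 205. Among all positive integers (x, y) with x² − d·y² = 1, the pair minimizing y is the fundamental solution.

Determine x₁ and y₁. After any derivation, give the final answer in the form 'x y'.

√205 → a₀=14, period (3,6,1,4,1,6,3,28); ℓ=8 even so k=7
step 0: (14, 1)  from 14·(1,0) + (0,1)
step 1: (43, 3)  from 3·(14,1) + (1,0)
step 2: (272, 19)  from 6·(43,3) + (14,1)
step 3: (315, 22)  from 1·(272,19) + (43,3)
step 4: (1532, 107)  from 4·(315,22) + (272,19)
step 5: (1847, 129)  from 1·(1532,107) + (315,22)
step 6: (12614, 881)  from 6·(1847,129) + (1532,107)
step 7: (39689, 2772)  from 3·(12614,881) + (1847,129)
(x₁, y₁) = (39689, 2772);  39689² − 205·2772² = 1 ✓

39689 2772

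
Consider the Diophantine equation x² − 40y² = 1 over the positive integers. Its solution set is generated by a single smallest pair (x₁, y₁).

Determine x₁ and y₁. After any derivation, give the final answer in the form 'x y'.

19 3

√40 → a₀=6, period (3,12); ℓ=2 even so k=1
i=0: a=6 ⇒ p=6, q=1
i=1: a=3 ⇒ p=19, q=3
→ (19, 3).  Check: 19²=361, 40·3²=360, difference 1.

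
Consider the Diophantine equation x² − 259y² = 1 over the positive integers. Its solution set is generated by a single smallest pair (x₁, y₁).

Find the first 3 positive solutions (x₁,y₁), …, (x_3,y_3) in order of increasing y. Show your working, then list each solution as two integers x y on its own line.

847225 52644
1435580401249 89202625800
2432519210895520825 151149389286757356

√259 → a₀=16, period (10,1,2,3,4,3,2,1,10,32); ℓ=10 even so k=9
k=0  a_k=16  p_k/q_k = 16/1
k=1  a_k=10  p_k/q_k = 161/10
k=2  a_k=1  p_k/q_k = 177/11
k=3  a_k=2  p_k/q_k = 515/32
…
k=6  a_k=3  p_k/q_k = 23931/1487
k=7  a_k=2  p_k/q_k = 55265/3434
k=8  a_k=1  p_k/q_k = 79196/4921
k=9  a_k=10  p_k/q_k = 847225/52644
→ (847225, 52644).  Check: 847225²=717790200625, 259·52644²=717790200624, difference 1.
n=2: (847225,52644)∘(847225,52644) = (847225·847225+259·52644·52644, 847225·52644+52644·847225) = (1435580401249,89202625800)
n=3: (1435580401249,89202625800)∘(847225,52644) = (847225·1435580401249+259·52644·89202625800, 847225·89202625800+52644·1435580401249) = (2432519210895520825,151149389286757356)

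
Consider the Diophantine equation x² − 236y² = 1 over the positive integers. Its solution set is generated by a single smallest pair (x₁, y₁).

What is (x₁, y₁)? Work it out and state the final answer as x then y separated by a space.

561799 36570

√236 = [15; 2,1,3,5,1,6,1,5,3,1,2,30, …], period ℓ=12 (even) → k=11
k=0  a_k=15  p_k/q_k = 15/1
k=1  a_k=2  p_k/q_k = 31/2
…
k=3  a_k=3  p_k/q_k = 169/11
…
k=5  a_k=1  p_k/q_k = 1060/69
k=6  a_k=6  p_k/q_k = 7251/472
…
k=8  a_k=5  p_k/q_k = 48806/3177
k=9  a_k=3  p_k/q_k = 154729/10072
k=10  a_k=1  p_k/q_k = 203535/13249
k=11  a_k=2  p_k/q_k = 561799/36570
(x₁, y₁) = (561799, 36570);  561799² − 236·36570² = 1 ✓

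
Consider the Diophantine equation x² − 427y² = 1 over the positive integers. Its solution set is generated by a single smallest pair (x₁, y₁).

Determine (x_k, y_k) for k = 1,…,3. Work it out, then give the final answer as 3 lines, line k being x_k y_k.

√427 → a₀=20, period (1,1,1,40); ℓ=4 even so k=3
step 0: (20, 1)  from 20·(1,0) + (0,1)
…
step 2: (41, 2)  from 1·(21,1) + (20,1)
step 3: (62, 3)  from 1·(41,2) + (21,1)
→ (62, 3).  Check: 62²=3844, 427·3²=3843, difference 1.
n=2: (62,3)∘(62,3) = (62·62+427·3·3, 62·3+3·62) = (7687,372)
n=3: (7687,372)∘(62,3) = (62·7687+427·3·372, 62·372+3·7687) = (953126,46125)

62 3
7687 372
953126 46125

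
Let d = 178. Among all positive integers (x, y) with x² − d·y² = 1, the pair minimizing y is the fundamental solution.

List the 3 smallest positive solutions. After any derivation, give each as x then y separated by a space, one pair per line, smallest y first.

1601 120
5126401 384240
16414734401 1230336360

d=178: √d = [13; 2,1,12,1,2,26] (ℓ=6, even), read p_5/q_5
a_0=13:  p_0=13·1+0=13,  q_0=13·0+1=1
a_1=2:  p_1=2·13+1=27,  q_1=2·1+0=2
a_2=1:  p_2=1·27+13=40,  q_2=1·2+1=3
a_3=12:  p_3=12·40+27=507,  q_3=12·3+2=38
a_4=1:  p_4=1·507+40=547,  q_4=1·38+3=41
a_5=2:  p_5=2·547+507=1601,  q_5=2·41+38=120
(x₁, y₁) = (1601, 120);  1601² − 178·120² = 1 ✓
(1601+120√178)^2 = 5126401 + 384240√178
(1601+120√178)^3 = 16414734401 + 1230336360√178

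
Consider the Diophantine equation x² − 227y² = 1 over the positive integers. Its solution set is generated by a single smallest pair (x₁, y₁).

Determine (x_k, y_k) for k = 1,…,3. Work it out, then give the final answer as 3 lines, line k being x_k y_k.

√227 → a₀=15, period (15,30); ℓ=2 even so k=1
a_0=15:  p_0=15·1+0=15,  q_0=15·0+1=1
a_1=15:  p_1=15·15+1=226,  q_1=15·1+0=15
(x₁, y₁) = (226, 15);  226² − 227·15² = 1 ✓
(226+15√227)^2 = 102151 + 6780√227
(226+15√227)^3 = 46172026 + 3064545√227

226 15
102151 6780
46172026 3064545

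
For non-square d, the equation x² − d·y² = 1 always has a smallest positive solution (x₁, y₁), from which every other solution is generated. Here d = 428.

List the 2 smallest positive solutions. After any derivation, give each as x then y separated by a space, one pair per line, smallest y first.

1850887 89466
6851565373537 331182912684

d=428: √d = [20; 1,2,4,1,5,10,5,1,4,2,1,40] (ℓ=12, even), read p_11/q_11
k=0  a_k=20  p_k/q_k = 20/1
…
k=3  a_k=4  p_k/q_k = 269/13
…
k=8  a_k=1  p_k/q_k = 119350/5769
…
k=10  a_k=2  p_k/q_k = 1273708/61567
k=11  a_k=1  p_k/q_k = 1850887/89466
(x₁, y₁) = (1850887, 89466);  1850887² − 428·89466² = 1 ✓
n=2: (1850887,89466)∘(1850887,89466) = (1850887·1850887+428·89466·89466, 1850887·89466+89466·1850887) = (6851565373537,331182912684)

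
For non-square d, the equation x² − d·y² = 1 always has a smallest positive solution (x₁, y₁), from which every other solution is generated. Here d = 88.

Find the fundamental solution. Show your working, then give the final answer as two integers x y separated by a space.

[9; 2,1,1,1,2,18] for √88; ℓ=6 ⇒ convergent index 5
step 0: (9, 1)  from 9·(1,0) + (0,1)
…
step 2: (28, 3)  from 1·(19,2) + (9,1)
…
step 4: (75, 8)  from 1·(47,5) + (28,3)
step 5: (197, 21)  from 2·(75,8) + (47,5)
fundamental: x₁=197, y₁=21  (since 38809 − 88·441 = 1)

197 21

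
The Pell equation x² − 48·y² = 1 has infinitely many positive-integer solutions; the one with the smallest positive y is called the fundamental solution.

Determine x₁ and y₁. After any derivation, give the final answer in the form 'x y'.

d=48: √d = [6; 1,12] (ℓ=2, even), read p_1/q_1
step 0: (6, 1)  from 6·(1,0) + (0,1)
step 1: (7, 1)  from 1·(6,1) + (1,0)
→ (7, 1).  Check: 7²=49, 48·1²=48, difference 1.

7 1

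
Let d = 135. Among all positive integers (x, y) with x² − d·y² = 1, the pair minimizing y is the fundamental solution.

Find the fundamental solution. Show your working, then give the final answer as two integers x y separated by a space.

d=135: √d = [11; 1,1,1,1,1,1,1,22] (ℓ=8, even), read p_7/q_7
k=0  a_k=11  p_k/q_k = 11/1
k=1  a_k=1  p_k/q_k = 12/1
…
k=3  a_k=1  p_k/q_k = 35/3
k=4  a_k=1  p_k/q_k = 58/5
…
k=6  a_k=1  p_k/q_k = 151/13
k=7  a_k=1  p_k/q_k = 244/21
(x₁, y₁) = (244, 21);  244² − 135·21² = 1 ✓

244 21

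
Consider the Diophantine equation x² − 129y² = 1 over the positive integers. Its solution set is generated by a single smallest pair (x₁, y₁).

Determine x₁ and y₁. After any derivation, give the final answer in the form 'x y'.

16855 1484

√129 = [11; 2,1,3,1,6,1,3,1,2,22, …], period ℓ=10 (even) → k=9
i=0: a=11 ⇒ p=11, q=1
…
i=2: a=1 ⇒ p=34, q=3
…
i=5: a=6 ⇒ p=1079, q=95
…
i=7: a=3 ⇒ p=4793, q=422
i=8: a=1 ⇒ p=6031, q=531
i=9: a=2 ⇒ p=16855, q=1484
fundamental: x₁=16855, y₁=1484  (since 284091025 − 129·2202256 = 1)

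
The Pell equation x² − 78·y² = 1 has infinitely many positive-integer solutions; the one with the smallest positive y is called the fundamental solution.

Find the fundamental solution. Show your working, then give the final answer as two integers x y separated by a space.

53 6

d=78: √d = [8; 1,4,1,16] (ℓ=4, even), read p_3/q_3
step 0: (8, 1)  from 8·(1,0) + (0,1)
step 1: (9, 1)  from 1·(8,1) + (1,0)
step 2: (44, 5)  from 4·(9,1) + (8,1)
step 3: (53, 6)  from 1·(44,5) + (9,1)
fundamental: x₁=53, y₁=6  (since 2809 − 78·36 = 1)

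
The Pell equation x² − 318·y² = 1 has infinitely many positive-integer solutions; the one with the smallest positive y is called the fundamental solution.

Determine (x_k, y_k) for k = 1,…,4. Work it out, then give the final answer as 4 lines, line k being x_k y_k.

107 6
22897 1284
4899851 274770
1048545217 58799496

d=318: √d = [17; 1,4,1,34] (ℓ=4, even), read p_3/q_3
k=0  a_k=17  p_k/q_k = 17/1
k=1  a_k=1  p_k/q_k = 18/1
k=2  a_k=4  p_k/q_k = 89/5
k=3  a_k=1  p_k/q_k = 107/6
(x₁, y₁) = (107, 6);  107² − 318·6² = 1 ✓
n=2: (107,6)∘(107,6) = (107·107+318·6·6, 107·6+6·107) = (22897,1284)
n=3: (22897,1284)∘(107,6) = (107·22897+318·6·1284, 107·1284+6·22897) = (4899851,274770)
n=4: (4899851,274770)∘(107,6) = (107·4899851+318·6·274770, 107·274770+6·4899851) = (1048545217,58799496)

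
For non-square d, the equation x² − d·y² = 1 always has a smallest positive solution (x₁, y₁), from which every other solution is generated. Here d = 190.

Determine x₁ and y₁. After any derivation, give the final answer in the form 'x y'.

52021 3774

d=190: √d = [13; 1,3,1,1,1,…,3,1,26] (ℓ=14, even), read p_13/q_13
i=0: a=13 ⇒ p=13, q=1
i=1: a=1 ⇒ p=14, q=1
i=2: a=3 ⇒ p=55, q=4
i=3: a=1 ⇒ p=69, q=5
…
i=6: a=2 ⇒ p=510, q=37
i=7: a=2 ⇒ p=1213, q=88
…
i=9: a=1 ⇒ p=4149, q=301
i=10: a=1 ⇒ p=7085, q=514
i=11: a=1 ⇒ p=11234, q=815
i=12: a=3 ⇒ p=40787, q=2959
i=13: a=1 ⇒ p=52021, q=3774
fundamental: x₁=52021, y₁=3774  (since 2706184441 − 190·14243076 = 1)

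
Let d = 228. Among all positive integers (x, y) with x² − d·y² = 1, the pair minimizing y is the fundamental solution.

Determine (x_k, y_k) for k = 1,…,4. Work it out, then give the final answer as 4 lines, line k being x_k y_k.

151 10
45601 3020
13771351 912030
4158902401 275430040

√228 = [15; 10,30, …], period ℓ=2 (even) → k=1
i=0: a=15 ⇒ p=15, q=1
i=1: a=10 ⇒ p=151, q=10
(x₁, y₁) = (151, 10);  151² − 228·10² = 1 ✓
(151+10√228)^2 = 45601 + 3020√228
(151+10√228)^3 = 13771351 + 912030√228
(151+10√228)^4 = 4158902401 + 275430040√228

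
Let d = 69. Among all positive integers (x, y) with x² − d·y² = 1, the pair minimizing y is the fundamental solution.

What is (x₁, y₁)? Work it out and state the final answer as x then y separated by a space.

√69 = [8; 3,3,1,4,1,3,3,16, …], period ℓ=8 (even) → k=7
k=0  a_k=8  p_k/q_k = 8/1
k=1  a_k=3  p_k/q_k = 25/3
k=2  a_k=3  p_k/q_k = 83/10
k=3  a_k=1  p_k/q_k = 108/13
…
k=5  a_k=1  p_k/q_k = 623/75
k=6  a_k=3  p_k/q_k = 2384/287
k=7  a_k=3  p_k/q_k = 7775/936
fundamental: x₁=7775, y₁=936  (since 60450625 − 69·876096 = 1)

7775 936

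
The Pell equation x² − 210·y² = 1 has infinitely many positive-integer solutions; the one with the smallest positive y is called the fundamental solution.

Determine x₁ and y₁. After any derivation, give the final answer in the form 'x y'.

29 2

√210 = [14; 2,28, …], period ℓ=2 (even) → k=1
step 0: (14, 1)  from 14·(1,0) + (0,1)
step 1: (29, 2)  from 2·(14,1) + (1,0)
(x₁, y₁) = (29, 2);  29² − 210·2² = 1 ✓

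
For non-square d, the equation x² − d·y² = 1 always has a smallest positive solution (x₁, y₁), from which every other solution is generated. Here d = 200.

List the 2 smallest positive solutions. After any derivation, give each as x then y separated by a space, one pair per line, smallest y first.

99 7
19601 1386

d=200: √d = [14; 7,28] (ℓ=2, even), read p_1/q_1
a_0=14:  p_0=14·1+0=14,  q_0=14·0+1=1
a_1=7:  p_1=7·14+1=99,  q_1=7·1+0=7
fundamental: x₁=99, y₁=7  (since 9801 − 200·49 = 1)
(99+7√200)^2 = 19601 + 1386√200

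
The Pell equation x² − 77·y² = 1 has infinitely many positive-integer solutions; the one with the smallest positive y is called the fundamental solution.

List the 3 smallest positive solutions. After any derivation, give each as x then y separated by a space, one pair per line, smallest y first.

351 40
246401 28080
172973151 19712120

d=77: √d = [8; 1,3,2,3,1,16] (ℓ=6, even), read p_5/q_5
a_0=8:  p_0=8·1+0=8,  q_0=8·0+1=1
a_1=1:  p_1=1·8+1=9,  q_1=1·1+0=1
a_2=3:  p_2=3·9+8=35,  q_2=3·1+1=4
a_3=2:  p_3=2·35+9=79,  q_3=2·4+1=9
a_4=3:  p_4=3·79+35=272,  q_4=3·9+4=31
a_5=1:  p_5=1·272+79=351,  q_5=1·31+9=40
(x₁, y₁) = (351, 40);  351² − 77·40² = 1 ✓
(x_2, y_2) = (351·351 + 77·40·40, 351·40 + 40·351) = (246401, 28080)
(x_3, y_3) = (351·246401 + 77·40·28080, 351·28080 + 40·246401) = (172973151, 19712120)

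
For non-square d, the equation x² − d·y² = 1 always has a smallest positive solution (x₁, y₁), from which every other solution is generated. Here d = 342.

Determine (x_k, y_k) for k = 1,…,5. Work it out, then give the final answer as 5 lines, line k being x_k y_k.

√342 → a₀=18, period (2,36); ℓ=2 even so k=1
step 0: (18, 1)  from 18·(1,0) + (0,1)
step 1: (37, 2)  from 2·(18,1) + (1,0)
→ (37, 2).  Check: 37²=1369, 342·2²=1368, difference 1.
k=2:  x_2 = 37·37+342·2·2 = 2737,  y_2 = 37·2+2·37 = 148
k=3:  x_3 = 37·2737+342·2·148 = 202501,  y_3 = 37·148+2·2737 = 10950
k=4:  x_4 = 37·202501+342·2·10950 = 14982337,  y_4 = 37·10950+2·202501 = 810152
k=5:  x_5 = 37·14982337+342·2·810152 = 1108490437,  y_5 = 37·810152+2·14982337 = 59940298

37 2
2737 148
202501 10950
14982337 810152
1108490437 59940298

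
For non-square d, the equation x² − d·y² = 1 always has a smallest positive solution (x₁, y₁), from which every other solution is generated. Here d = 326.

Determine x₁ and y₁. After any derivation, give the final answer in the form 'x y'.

[18; 18,36] for √326; ℓ=2 ⇒ convergent index 1
k=0  a_k=18  p_k/q_k = 18/1
k=1  a_k=18  p_k/q_k = 325/18
→ (325, 18).  Check: 325²=105625, 326·18²=105624, difference 1.

325 18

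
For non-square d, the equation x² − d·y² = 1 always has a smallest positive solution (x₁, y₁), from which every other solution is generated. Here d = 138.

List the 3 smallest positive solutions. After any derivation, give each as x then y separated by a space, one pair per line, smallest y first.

√138 → a₀=11, period (1,2,1,22); ℓ=4 even so k=3
a_0=11:  p_0=11·1+0=11,  q_0=11·0+1=1
a_1=1:  p_1=1·11+1=12,  q_1=1·1+0=1
a_2=2:  p_2=2·12+11=35,  q_2=2·1+1=3
a_3=1:  p_3=1·35+12=47,  q_3=1·3+1=4
(x₁, y₁) = (47, 4);  47² − 138·4² = 1 ✓
(x_2, y_2) = (47·47 + 138·4·4, 47·4 + 4·47) = (4417, 376)
(x_3, y_3) = (47·4417 + 138·4·376, 47·376 + 4·4417) = (415151, 35340)

47 4
4417 376
415151 35340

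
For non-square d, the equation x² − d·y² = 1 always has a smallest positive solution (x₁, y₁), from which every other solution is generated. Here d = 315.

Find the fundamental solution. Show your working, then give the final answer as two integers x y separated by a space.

71 4

d=315: √d = [17; 1,2,1,34] (ℓ=4, even), read p_3/q_3
k=0  a_k=17  p_k/q_k = 17/1
k=1  a_k=1  p_k/q_k = 18/1
k=2  a_k=2  p_k/q_k = 53/3
k=3  a_k=1  p_k/q_k = 71/4
fundamental: x₁=71, y₁=4  (since 5041 − 315·16 = 1)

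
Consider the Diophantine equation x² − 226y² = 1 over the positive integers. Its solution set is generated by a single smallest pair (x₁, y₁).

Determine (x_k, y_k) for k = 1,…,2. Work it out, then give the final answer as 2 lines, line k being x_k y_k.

451 30
406801 27060

[15; 30] for √226; ℓ=1 ⇒ convergent index 1
step 0: (15, 1)  from 15·(1,0) + (0,1)
step 1: (451, 30)  from 30·(15,1) + (1,0)
fundamental: x₁=451, y₁=30  (since 203401 − 226·900 = 1)
(451+30√226)^2 = 406801 + 27060√226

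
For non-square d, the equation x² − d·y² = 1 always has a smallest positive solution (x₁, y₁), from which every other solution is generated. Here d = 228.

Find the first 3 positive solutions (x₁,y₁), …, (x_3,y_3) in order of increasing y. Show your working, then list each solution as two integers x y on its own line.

151 10
45601 3020
13771351 912030

√228 = [15; 10,30, …], period ℓ=2 (even) → k=1
k=0  a_k=15  p_k/q_k = 15/1
k=1  a_k=10  p_k/q_k = 151/10
fundamental: x₁=151, y₁=10  (since 22801 − 228·100 = 1)
(151+10√228)^2 = 45601 + 3020√228
(151+10√228)^3 = 13771351 + 912030√228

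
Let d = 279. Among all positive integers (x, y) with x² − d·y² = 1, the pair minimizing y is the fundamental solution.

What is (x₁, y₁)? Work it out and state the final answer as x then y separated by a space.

[16; 1,2,2,1,2,2,1,32] for √279; ℓ=8 ⇒ convergent index 7
a_0=16:  p_0=16·1+0=16,  q_0=16·0+1=1
a_1=1:  p_1=1·16+1=17,  q_1=1·1+0=1
a_2=2:  p_2=2·17+16=50,  q_2=2·1+1=3
a_3=2:  p_3=2·50+17=117,  q_3=2·3+1=7
a_4=1:  p_4=1·117+50=167,  q_4=1·7+3=10
a_5=2:  p_5=2·167+117=451,  q_5=2·10+7=27
a_6=2:  p_6=2·451+167=1069,  q_6=2·27+10=64
a_7=1:  p_7=1·1069+451=1520,  q_7=1·64+27=91
fundamental: x₁=1520, y₁=91  (since 2310400 − 279·8281 = 1)

1520 91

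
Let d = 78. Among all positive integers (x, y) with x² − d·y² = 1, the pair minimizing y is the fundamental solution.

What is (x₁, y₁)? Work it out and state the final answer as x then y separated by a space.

[8; 1,4,1,16] for √78; ℓ=4 ⇒ convergent index 3
i=0: a=8 ⇒ p=8, q=1
i=1: a=1 ⇒ p=9, q=1
i=2: a=4 ⇒ p=44, q=5
i=3: a=1 ⇒ p=53, q=6
(x₁, y₁) = (53, 6);  53² − 78·6² = 1 ✓

53 6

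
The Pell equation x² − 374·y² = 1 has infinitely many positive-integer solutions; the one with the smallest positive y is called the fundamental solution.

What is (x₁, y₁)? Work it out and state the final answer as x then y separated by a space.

3365 174

√374 → a₀=19, period (2,1,18,1,2,38); ℓ=6 even so k=5
a_0=19:  p_0=19·1+0=19,  q_0=19·0+1=1
a_1=2:  p_1=2·19+1=39,  q_1=2·1+0=2
a_2=1:  p_2=1·39+19=58,  q_2=1·2+1=3
a_3=18:  p_3=18·58+39=1083,  q_3=18·3+2=56
a_4=1:  p_4=1·1083+58=1141,  q_4=1·56+3=59
a_5=2:  p_5=2·1141+1083=3365,  q_5=2·59+56=174
fundamental: x₁=3365, y₁=174  (since 11323225 − 374·30276 = 1)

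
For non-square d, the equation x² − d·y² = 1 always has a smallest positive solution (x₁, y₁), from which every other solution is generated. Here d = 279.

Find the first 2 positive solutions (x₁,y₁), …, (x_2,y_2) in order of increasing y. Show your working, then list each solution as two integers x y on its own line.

1520 91
4620799 276640

√279 → a₀=16, period (1,2,2,1,2,2,1,32); ℓ=8 even so k=7
a_0=16:  p_0=16·1+0=16,  q_0=16·0+1=1
…
a_3=2:  p_3=2·50+17=117,  q_3=2·3+1=7
a_4=1:  p_4=1·117+50=167,  q_4=1·7+3=10
a_5=2:  p_5=2·167+117=451,  q_5=2·10+7=27
a_6=2:  p_6=2·451+167=1069,  q_6=2·27+10=64
a_7=1:  p_7=1·1069+451=1520,  q_7=1·64+27=91
fundamental: x₁=1520, y₁=91  (since 2310400 − 279·8281 = 1)
(1520+91√279)^2 = 4620799 + 276640√279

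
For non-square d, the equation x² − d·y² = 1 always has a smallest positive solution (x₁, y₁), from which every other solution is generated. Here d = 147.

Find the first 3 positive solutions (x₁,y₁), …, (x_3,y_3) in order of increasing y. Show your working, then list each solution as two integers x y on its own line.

√147 = [12; 8,24, …], period ℓ=2 (even) → k=1
a_0=12:  p_0=12·1+0=12,  q_0=12·0+1=1
a_1=8:  p_1=8·12+1=97,  q_1=8·1+0=8
fundamental: x₁=97, y₁=8  (since 9409 − 147·64 = 1)
n=2: (97,8)∘(97,8) = (97·97+147·8·8, 97·8+8·97) = (18817,1552)
n=3: (18817,1552)∘(97,8) = (97·18817+147·8·1552, 97·1552+8·18817) = (3650401,301080)

97 8
18817 1552
3650401 301080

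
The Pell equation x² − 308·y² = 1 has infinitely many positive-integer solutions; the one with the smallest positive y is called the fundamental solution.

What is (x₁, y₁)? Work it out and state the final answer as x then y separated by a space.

[17; 1,1,4,1,1,34] for √308; ℓ=6 ⇒ convergent index 5
step 0: (17, 1)  from 17·(1,0) + (0,1)
step 1: (18, 1)  from 1·(17,1) + (1,0)
…
step 3: (158, 9)  from 4·(35,2) + (18,1)
step 4: (193, 11)  from 1·(158,9) + (35,2)
step 5: (351, 20)  from 1·(193,11) + (158,9)
→ (351, 20).  Check: 351²=123201, 308·20²=123200, difference 1.

351 20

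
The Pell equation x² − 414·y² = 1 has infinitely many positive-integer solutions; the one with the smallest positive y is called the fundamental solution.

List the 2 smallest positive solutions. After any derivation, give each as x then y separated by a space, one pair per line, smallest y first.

[20; 2,1,7,2,7,1,2,40] for √414; ℓ=8 ⇒ convergent index 7
k=0  a_k=20  p_k/q_k = 20/1
k=1  a_k=2  p_k/q_k = 41/2
k=2  a_k=1  p_k/q_k = 61/3
k=3  a_k=7  p_k/q_k = 468/23
k=4  a_k=2  p_k/q_k = 997/49
k=5  a_k=7  p_k/q_k = 7447/366
k=6  a_k=1  p_k/q_k = 8444/415
k=7  a_k=2  p_k/q_k = 24335/1196
fundamental: x₁=24335, y₁=1196  (since 592192225 − 414·1430416 = 1)
(x_2, y_2) = (24335·24335 + 414·1196·1196, 24335·1196 + 1196·24335) = (1184384449, 58209320)

24335 1196
1184384449 58209320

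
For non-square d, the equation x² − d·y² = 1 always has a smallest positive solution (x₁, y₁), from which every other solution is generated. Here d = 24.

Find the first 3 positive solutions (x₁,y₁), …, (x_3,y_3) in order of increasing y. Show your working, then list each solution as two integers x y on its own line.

[4; 1,8] for √24; ℓ=2 ⇒ convergent index 1
a_0=4:  p_0=4·1+0=4,  q_0=4·0+1=1
a_1=1:  p_1=1·4+1=5,  q_1=1·1+0=1
fundamental: x₁=5, y₁=1  (since 25 − 24·1 = 1)
(5+1√24)^2 = 49 + 10√24
(5+1√24)^3 = 485 + 99√24

5 1
49 10
485 99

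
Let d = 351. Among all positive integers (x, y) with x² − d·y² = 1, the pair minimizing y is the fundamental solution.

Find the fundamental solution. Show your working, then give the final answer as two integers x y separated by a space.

[18; 1,2,1,3,2,2,2,3,1,2,1,36] for √351; ℓ=12 ⇒ convergent index 11
i=0: a=18 ⇒ p=18, q=1
i=1: a=1 ⇒ p=19, q=1
…
i=3: a=1 ⇒ p=75, q=4
i=4: a=3 ⇒ p=281, q=15
i=5: a=2 ⇒ p=637, q=34
…
i=8: a=3 ⇒ p=12796, q=683
…
i=10: a=2 ⇒ p=45882, q=2449
i=11: a=1 ⇒ p=62425, q=3332
→ (62425, 3332).  Check: 62425²=3896880625, 351·3332²=3896880624, difference 1.

62425 3332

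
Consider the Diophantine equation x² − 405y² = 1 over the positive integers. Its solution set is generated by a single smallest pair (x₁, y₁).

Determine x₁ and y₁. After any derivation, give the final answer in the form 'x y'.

√405 = [20; 8,40, …], period ℓ=2 (even) → k=1
a_0=20:  p_0=20·1+0=20,  q_0=20·0+1=1
a_1=8:  p_1=8·20+1=161,  q_1=8·1+0=8
→ (161, 8).  Check: 161²=25921, 405·8²=25920, difference 1.

161 8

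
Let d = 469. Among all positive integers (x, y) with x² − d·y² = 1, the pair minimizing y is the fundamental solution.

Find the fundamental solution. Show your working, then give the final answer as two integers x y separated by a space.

d=469: √d = [21; 1,1,1,10,6,10,1,1,1,42] (ℓ=10, even), read p_9/q_9
k=0  a_k=21  p_k/q_k = 21/1
k=1  a_k=1  p_k/q_k = 22/1
k=2  a_k=1  p_k/q_k = 43/2
k=3  a_k=1  p_k/q_k = 65/3
k=4  a_k=10  p_k/q_k = 693/32
k=5  a_k=6  p_k/q_k = 4223/195
k=6  a_k=10  p_k/q_k = 42923/1982
…
k=8  a_k=1  p_k/q_k = 90069/4159
k=9  a_k=1  p_k/q_k = 137215/6336
(x₁, y₁) = (137215, 6336);  137215² − 469·6336² = 1 ✓

137215 6336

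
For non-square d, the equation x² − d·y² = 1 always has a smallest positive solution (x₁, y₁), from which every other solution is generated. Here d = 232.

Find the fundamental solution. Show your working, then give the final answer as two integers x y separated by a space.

√232 → a₀=15, period (4,3,7,3,4,30); ℓ=6 even so k=5
k=0  a_k=15  p_k/q_k = 15/1
…
k=2  a_k=3  p_k/q_k = 198/13
k=3  a_k=7  p_k/q_k = 1447/95
k=4  a_k=3  p_k/q_k = 4539/298
k=5  a_k=4  p_k/q_k = 19603/1287
→ (19603, 1287).  Check: 19603²=384277609, 232·1287²=384277608, difference 1.

19603 1287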